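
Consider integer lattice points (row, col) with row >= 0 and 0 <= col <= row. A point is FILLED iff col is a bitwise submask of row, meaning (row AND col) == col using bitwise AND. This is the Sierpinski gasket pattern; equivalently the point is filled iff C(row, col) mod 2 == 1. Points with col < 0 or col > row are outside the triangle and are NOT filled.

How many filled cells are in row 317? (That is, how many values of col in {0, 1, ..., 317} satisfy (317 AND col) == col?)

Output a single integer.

Answer: 64

Derivation:
317 in binary = 100111101
popcount(317) = number of 1-bits in 100111101 = 6
A col c satisfies (317 AND c) == c iff every set bit of c is also set in 317; each of the 6 set bits of 317 can independently be on or off in c.
count = 2^6 = 64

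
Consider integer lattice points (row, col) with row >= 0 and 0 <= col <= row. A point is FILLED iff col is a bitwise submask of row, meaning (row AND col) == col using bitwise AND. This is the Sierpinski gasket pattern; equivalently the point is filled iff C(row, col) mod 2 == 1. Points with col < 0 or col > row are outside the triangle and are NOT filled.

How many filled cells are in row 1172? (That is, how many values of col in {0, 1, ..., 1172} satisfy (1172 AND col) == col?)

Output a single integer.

1172 in binary = 10010010100
popcount(1172) = number of 1-bits in 10010010100 = 4
A col c satisfies (1172 AND c) == c iff every set bit of c is also set in 1172; each of the 4 set bits of 1172 can independently be on or off in c.
count = 2^4 = 16

Answer: 16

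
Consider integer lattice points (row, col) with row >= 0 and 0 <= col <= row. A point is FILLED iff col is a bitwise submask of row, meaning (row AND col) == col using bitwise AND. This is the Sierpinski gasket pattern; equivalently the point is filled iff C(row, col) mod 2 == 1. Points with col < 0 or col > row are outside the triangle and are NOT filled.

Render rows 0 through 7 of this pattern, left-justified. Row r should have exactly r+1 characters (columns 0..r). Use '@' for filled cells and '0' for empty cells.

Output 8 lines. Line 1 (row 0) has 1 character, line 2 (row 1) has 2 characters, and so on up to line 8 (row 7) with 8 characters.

Answer: @
@@
@0@
@@@@
@000@
@@00@@
@0@0@0@
@@@@@@@@

Derivation:
r0=0: @
r1=1: @@
r2=10: @0@
r3=11: @@@@
r4=100: @000@
r5=101: @@00@@
r6=110: @0@0@0@
r7=111: @@@@@@@@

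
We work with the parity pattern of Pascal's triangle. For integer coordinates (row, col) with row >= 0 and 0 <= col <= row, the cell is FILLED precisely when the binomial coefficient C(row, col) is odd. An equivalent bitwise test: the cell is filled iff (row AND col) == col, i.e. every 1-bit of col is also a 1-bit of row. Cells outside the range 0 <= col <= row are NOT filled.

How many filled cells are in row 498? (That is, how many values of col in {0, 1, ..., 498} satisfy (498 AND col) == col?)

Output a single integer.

Answer: 64

Derivation:
498 in binary = 111110010
popcount(498) = number of 1-bits in 111110010 = 6
A col c satisfies (498 AND c) == c iff every set bit of c is also set in 498; each of the 6 set bits of 498 can independently be on or off in c.
count = 2^6 = 64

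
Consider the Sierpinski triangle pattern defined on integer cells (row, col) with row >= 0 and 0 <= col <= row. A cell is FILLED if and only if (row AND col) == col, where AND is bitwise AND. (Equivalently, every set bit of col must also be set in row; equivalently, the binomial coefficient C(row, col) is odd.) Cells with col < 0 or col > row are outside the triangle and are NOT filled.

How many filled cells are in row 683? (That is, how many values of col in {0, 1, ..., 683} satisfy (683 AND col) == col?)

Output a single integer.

Answer: 64

Derivation:
683 in binary = 1010101011
popcount(683) = number of 1-bits in 1010101011 = 6
A col c satisfies (683 AND c) == c iff every set bit of c is also set in 683; each of the 6 set bits of 683 can independently be on or off in c.
count = 2^6 = 64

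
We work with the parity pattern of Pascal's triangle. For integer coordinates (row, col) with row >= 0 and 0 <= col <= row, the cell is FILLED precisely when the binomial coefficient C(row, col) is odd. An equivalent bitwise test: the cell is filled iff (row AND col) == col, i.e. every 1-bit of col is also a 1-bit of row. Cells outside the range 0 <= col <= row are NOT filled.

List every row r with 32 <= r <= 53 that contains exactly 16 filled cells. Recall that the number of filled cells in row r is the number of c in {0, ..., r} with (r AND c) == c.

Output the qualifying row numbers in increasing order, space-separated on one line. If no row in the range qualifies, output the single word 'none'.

Row r has 2^popcount(r) filled cells, so we need popcount(r) = log2(16) = 4.
Scan r = 32..53 and keep those with exactly 4 one-bits:
r=32=100000 popcount=1 -> skip
r=33=100001 popcount=2 -> skip
r=34=100010 popcount=2 -> skip
r=35=100011 popcount=3 -> skip
r=36=100100 popcount=2 -> skip
r=37=100101 popcount=3 -> skip
r=38=100110 popcount=3 -> skip
r=39=100111 popcount=4 -> KEEP
r=40=101000 popcount=2 -> skip
r=41=101001 popcount=3 -> skip
r=42=101010 popcount=3 -> skip
r=43=101011 popcount=4 -> KEEP
r=44=101100 popcount=3 -> skip
r=45=101101 popcount=4 -> KEEP
r=46=101110 popcount=4 -> KEEP
r=47=101111 popcount=5 -> skip
r=48=110000 popcount=2 -> skip
r=49=110001 popcount=3 -> skip
r=50=110010 popcount=3 -> skip
r=51=110011 popcount=4 -> KEEP
r=52=110100 popcount=3 -> skip
r=53=110101 popcount=4 -> KEEP
Kept rows: 39 43 45 46 51 53

Answer: 39 43 45 46 51 53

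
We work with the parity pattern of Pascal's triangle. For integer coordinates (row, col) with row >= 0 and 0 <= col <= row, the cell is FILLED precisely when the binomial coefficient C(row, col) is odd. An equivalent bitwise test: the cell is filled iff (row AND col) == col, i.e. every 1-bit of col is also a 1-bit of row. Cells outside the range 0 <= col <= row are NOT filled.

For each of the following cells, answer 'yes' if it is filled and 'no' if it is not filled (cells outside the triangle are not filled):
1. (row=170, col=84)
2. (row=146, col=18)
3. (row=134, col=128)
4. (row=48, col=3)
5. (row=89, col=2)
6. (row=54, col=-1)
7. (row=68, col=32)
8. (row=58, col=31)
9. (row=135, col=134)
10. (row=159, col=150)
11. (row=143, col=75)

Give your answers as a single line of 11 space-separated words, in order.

Answer: no yes yes no no no no no yes yes no

Derivation:
(170,84): row=0b10101010, col=0b1010100, row AND col = 0b0 = 0; 0 != 84 -> empty
(146,18): row=0b10010010, col=0b10010, row AND col = 0b10010 = 18; 18 == 18 -> filled
(134,128): row=0b10000110, col=0b10000000, row AND col = 0b10000000 = 128; 128 == 128 -> filled
(48,3): row=0b110000, col=0b11, row AND col = 0b0 = 0; 0 != 3 -> empty
(89,2): row=0b1011001, col=0b10, row AND col = 0b0 = 0; 0 != 2 -> empty
(54,-1): col outside [0, 54] -> not filled
(68,32): row=0b1000100, col=0b100000, row AND col = 0b0 = 0; 0 != 32 -> empty
(58,31): row=0b111010, col=0b11111, row AND col = 0b11010 = 26; 26 != 31 -> empty
(135,134): row=0b10000111, col=0b10000110, row AND col = 0b10000110 = 134; 134 == 134 -> filled
(159,150): row=0b10011111, col=0b10010110, row AND col = 0b10010110 = 150; 150 == 150 -> filled
(143,75): row=0b10001111, col=0b1001011, row AND col = 0b1011 = 11; 11 != 75 -> empty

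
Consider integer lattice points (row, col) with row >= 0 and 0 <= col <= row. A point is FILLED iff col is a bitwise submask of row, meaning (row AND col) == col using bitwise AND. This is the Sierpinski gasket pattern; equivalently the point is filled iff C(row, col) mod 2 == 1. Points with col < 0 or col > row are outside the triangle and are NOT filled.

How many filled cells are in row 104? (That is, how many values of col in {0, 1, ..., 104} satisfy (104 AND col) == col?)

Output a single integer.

104 in binary = 1101000
popcount(104) = number of 1-bits in 1101000 = 3
A col c satisfies (104 AND c) == c iff every set bit of c is also set in 104; each of the 3 set bits of 104 can independently be on or off in c.
count = 2^3 = 8

Answer: 8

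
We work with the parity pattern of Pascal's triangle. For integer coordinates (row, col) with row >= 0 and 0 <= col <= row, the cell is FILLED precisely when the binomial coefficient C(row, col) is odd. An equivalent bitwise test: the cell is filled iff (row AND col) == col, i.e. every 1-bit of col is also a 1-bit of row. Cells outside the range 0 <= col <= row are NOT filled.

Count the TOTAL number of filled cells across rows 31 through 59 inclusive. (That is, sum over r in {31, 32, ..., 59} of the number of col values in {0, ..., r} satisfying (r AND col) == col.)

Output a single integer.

Answer: 374

Derivation:
r31=11111 pc5: +32 =32
r32=100000 pc1: +2 =34
r33=100001 pc2: +4 =38
r34=100010 pc2: +4 =42
r35=100011 pc3: +8 =50
r36=100100 pc2: +4 =54
r37=100101 pc3: +8 =62
r38=100110 pc3: +8 =70
r39=100111 pc4: +16 =86
r40=101000 pc2: +4 =90
r41=101001 pc3: +8 =98
r42=101010 pc3: +8 =106
r43=101011 pc4: +16 =122
r44=101100 pc3: +8 =130
r45=101101 pc4: +16 =146
r46=101110 pc4: +16 =162
r47=101111 pc5: +32 =194
r48=110000 pc2: +4 =198
r49=110001 pc3: +8 =206
r50=110010 pc3: +8 =214
r51=110011 pc4: +16 =230
r52=110100 pc3: +8 =238
r53=110101 pc4: +16 =254
r54=110110 pc4: +16 =270
r55=110111 pc5: +32 =302
r56=111000 pc3: +8 =310
r57=111001 pc4: +16 =326
r58=111010 pc4: +16 =342
r59=111011 pc5: +32 =374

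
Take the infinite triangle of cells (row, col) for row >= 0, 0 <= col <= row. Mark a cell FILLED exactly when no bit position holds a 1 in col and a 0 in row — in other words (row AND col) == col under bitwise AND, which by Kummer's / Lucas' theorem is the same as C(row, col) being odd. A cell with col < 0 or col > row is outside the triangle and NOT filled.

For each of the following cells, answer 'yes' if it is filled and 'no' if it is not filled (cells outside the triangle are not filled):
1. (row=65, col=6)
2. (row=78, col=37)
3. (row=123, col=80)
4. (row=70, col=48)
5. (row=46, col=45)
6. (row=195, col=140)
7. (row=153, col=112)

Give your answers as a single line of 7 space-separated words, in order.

Answer: no no yes no no no no

Derivation:
(65,6): row=0b1000001, col=0b110, row AND col = 0b0 = 0; 0 != 6 -> empty
(78,37): row=0b1001110, col=0b100101, row AND col = 0b100 = 4; 4 != 37 -> empty
(123,80): row=0b1111011, col=0b1010000, row AND col = 0b1010000 = 80; 80 == 80 -> filled
(70,48): row=0b1000110, col=0b110000, row AND col = 0b0 = 0; 0 != 48 -> empty
(46,45): row=0b101110, col=0b101101, row AND col = 0b101100 = 44; 44 != 45 -> empty
(195,140): row=0b11000011, col=0b10001100, row AND col = 0b10000000 = 128; 128 != 140 -> empty
(153,112): row=0b10011001, col=0b1110000, row AND col = 0b10000 = 16; 16 != 112 -> empty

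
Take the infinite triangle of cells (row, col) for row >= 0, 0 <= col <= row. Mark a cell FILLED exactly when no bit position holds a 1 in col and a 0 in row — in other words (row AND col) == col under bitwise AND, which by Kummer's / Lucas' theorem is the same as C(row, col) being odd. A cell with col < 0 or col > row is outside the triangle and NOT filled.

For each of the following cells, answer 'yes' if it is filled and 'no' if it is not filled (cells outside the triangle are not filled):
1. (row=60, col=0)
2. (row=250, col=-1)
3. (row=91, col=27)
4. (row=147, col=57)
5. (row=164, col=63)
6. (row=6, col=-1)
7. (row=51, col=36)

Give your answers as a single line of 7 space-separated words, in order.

Answer: yes no yes no no no no

Derivation:
(60,0): row=0b111100, col=0b0, row AND col = 0b0 = 0; 0 == 0 -> filled
(250,-1): col outside [0, 250] -> not filled
(91,27): row=0b1011011, col=0b11011, row AND col = 0b11011 = 27; 27 == 27 -> filled
(147,57): row=0b10010011, col=0b111001, row AND col = 0b10001 = 17; 17 != 57 -> empty
(164,63): row=0b10100100, col=0b111111, row AND col = 0b100100 = 36; 36 != 63 -> empty
(6,-1): col outside [0, 6] -> not filled
(51,36): row=0b110011, col=0b100100, row AND col = 0b100000 = 32; 32 != 36 -> empty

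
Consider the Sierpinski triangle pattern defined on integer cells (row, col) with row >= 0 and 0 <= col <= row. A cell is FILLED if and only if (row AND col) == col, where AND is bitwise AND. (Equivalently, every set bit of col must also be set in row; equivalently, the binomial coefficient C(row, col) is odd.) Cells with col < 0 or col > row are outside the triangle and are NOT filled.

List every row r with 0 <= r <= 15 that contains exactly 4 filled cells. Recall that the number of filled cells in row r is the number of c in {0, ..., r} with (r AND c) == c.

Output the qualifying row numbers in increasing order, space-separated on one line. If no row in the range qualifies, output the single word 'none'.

Row r has 2^popcount(r) filled cells, so we need popcount(r) = log2(4) = 2.
Scan r = 0..15 and keep those with exactly 2 one-bits:
r=0=0 popcount=0 -> skip
r=1=1 popcount=1 -> skip
r=2=10 popcount=1 -> skip
r=3=11 popcount=2 -> KEEP
r=4=100 popcount=1 -> skip
r=5=101 popcount=2 -> KEEP
r=6=110 popcount=2 -> KEEP
r=7=111 popcount=3 -> skip
r=8=1000 popcount=1 -> skip
r=9=1001 popcount=2 -> KEEP
r=10=1010 popcount=2 -> KEEP
r=11=1011 popcount=3 -> skip
r=12=1100 popcount=2 -> KEEP
r=13=1101 popcount=3 -> skip
r=14=1110 popcount=3 -> skip
r=15=1111 popcount=4 -> skip
Kept rows: 3 5 6 9 10 12

Answer: 3 5 6 9 10 12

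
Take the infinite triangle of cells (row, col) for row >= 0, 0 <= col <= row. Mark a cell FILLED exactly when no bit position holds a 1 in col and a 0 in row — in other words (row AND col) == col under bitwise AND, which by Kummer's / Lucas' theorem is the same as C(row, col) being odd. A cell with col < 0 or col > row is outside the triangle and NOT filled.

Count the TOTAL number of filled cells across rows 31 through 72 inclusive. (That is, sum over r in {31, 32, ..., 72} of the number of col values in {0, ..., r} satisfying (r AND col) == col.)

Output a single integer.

r31=11111 pc5: +32 =32
r32=100000 pc1: +2 =34
r33=100001 pc2: +4 =38
r34=100010 pc2: +4 =42
r35=100011 pc3: +8 =50
r36=100100 pc2: +4 =54
r37=100101 pc3: +8 =62
r38=100110 pc3: +8 =70
r39=100111 pc4: +16 =86
r40=101000 pc2: +4 =90
r41=101001 pc3: +8 =98
r42=101010 pc3: +8 =106
r43=101011 pc4: +16 =122
r44=101100 pc3: +8 =130
r45=101101 pc4: +16 =146
r46=101110 pc4: +16 =162
r47=101111 pc5: +32 =194
r48=110000 pc2: +4 =198
r49=110001 pc3: +8 =206
r50=110010 pc3: +8 =214
r51=110011 pc4: +16 =230
r52=110100 pc3: +8 =238
r53=110101 pc4: +16 =254
r54=110110 pc4: +16 =270
r55=110111 pc5: +32 =302
r56=111000 pc3: +8 =310
r57=111001 pc4: +16 =326
r58=111010 pc4: +16 =342
r59=111011 pc5: +32 =374
r60=111100 pc4: +16 =390
r61=111101 pc5: +32 =422
r62=111110 pc5: +32 =454
r63=111111 pc6: +64 =518
r64=1000000 pc1: +2 =520
r65=1000001 pc2: +4 =524
r66=1000010 pc2: +4 =528
r67=1000011 pc3: +8 =536
r68=1000100 pc2: +4 =540
r69=1000101 pc3: +8 =548
r70=1000110 pc3: +8 =556
r71=1000111 pc4: +16 =572
r72=1001000 pc2: +4 =576

Answer: 576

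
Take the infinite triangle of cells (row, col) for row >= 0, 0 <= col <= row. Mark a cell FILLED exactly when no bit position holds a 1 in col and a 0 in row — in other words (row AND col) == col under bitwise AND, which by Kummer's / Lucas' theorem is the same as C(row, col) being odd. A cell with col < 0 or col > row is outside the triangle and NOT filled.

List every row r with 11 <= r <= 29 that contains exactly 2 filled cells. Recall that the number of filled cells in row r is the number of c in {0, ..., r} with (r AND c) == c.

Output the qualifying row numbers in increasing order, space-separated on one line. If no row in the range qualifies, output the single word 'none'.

Row r has 2^popcount(r) filled cells, so we need popcount(r) = log2(2) = 1.
Scan r = 11..29 and keep those with exactly 1 one-bits:
r=11=1011 popcount=3 -> skip
r=12=1100 popcount=2 -> skip
r=13=1101 popcount=3 -> skip
r=14=1110 popcount=3 -> skip
r=15=1111 popcount=4 -> skip
r=16=10000 popcount=1 -> KEEP
r=17=10001 popcount=2 -> skip
r=18=10010 popcount=2 -> skip
r=19=10011 popcount=3 -> skip
r=20=10100 popcount=2 -> skip
r=21=10101 popcount=3 -> skip
r=22=10110 popcount=3 -> skip
r=23=10111 popcount=4 -> skip
r=24=11000 popcount=2 -> skip
r=25=11001 popcount=3 -> skip
r=26=11010 popcount=3 -> skip
r=27=11011 popcount=4 -> skip
r=28=11100 popcount=3 -> skip
r=29=11101 popcount=4 -> skip
Kept rows: 16

Answer: 16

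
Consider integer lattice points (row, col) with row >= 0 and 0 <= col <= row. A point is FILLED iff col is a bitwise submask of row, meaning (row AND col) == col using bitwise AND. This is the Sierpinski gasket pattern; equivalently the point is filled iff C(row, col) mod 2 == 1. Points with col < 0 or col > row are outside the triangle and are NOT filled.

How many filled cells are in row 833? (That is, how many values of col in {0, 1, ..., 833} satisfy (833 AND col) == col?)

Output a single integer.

833 in binary = 1101000001
popcount(833) = number of 1-bits in 1101000001 = 4
A col c satisfies (833 AND c) == c iff every set bit of c is also set in 833; each of the 4 set bits of 833 can independently be on or off in c.
count = 2^4 = 16

Answer: 16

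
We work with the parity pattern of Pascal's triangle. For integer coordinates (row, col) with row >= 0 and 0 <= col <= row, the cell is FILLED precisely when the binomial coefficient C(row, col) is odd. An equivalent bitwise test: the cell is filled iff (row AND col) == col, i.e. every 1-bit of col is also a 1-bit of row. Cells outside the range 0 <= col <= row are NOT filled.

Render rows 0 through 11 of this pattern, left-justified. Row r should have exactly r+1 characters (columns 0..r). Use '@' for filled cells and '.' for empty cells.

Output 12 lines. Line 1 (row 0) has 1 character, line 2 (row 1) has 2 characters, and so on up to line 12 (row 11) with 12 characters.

Answer: @
@@
@.@
@@@@
@...@
@@..@@
@.@.@.@
@@@@@@@@
@.......@
@@......@@
@.@.....@.@
@@@@....@@@@

Derivation:
r0=0: @
r1=1: @@
r2=10: @.@
r3=11: @@@@
r4=100: @...@
r5=101: @@..@@
r6=110: @.@.@.@
r7=111: @@@@@@@@
r8=1000: @.......@
r9=1001: @@......@@
r10=1010: @.@.....@.@
r11=1011: @@@@....@@@@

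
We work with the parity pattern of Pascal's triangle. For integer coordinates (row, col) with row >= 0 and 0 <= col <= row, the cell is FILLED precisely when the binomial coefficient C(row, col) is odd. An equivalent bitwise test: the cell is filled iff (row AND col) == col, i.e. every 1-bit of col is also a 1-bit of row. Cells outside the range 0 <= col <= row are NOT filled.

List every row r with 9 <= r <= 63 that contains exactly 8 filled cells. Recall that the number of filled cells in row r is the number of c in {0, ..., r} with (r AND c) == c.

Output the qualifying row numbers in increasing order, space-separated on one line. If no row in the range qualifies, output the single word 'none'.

Row r has 2^popcount(r) filled cells, so we need popcount(r) = log2(8) = 3.
Scan r = 9..63 and keep those with exactly 3 one-bits:
r=9=1001 popcount=2 -> skip
r=10=1010 popcount=2 -> skip
r=11=1011 popcount=3 -> KEEP
r=12=1100 popcount=2 -> skip
r=13=1101 popcount=3 -> KEEP
r=14=1110 popcount=3 -> KEEP
r=15=1111 popcount=4 -> skip
r=16=10000 popcount=1 -> skip
r=17=10001 popcount=2 -> skip
r=18=10010 popcount=2 -> skip
r=19=10011 popcount=3 -> KEEP
r=20=10100 popcount=2 -> skip
r=21=10101 popcount=3 -> KEEP
r=22=10110 popcount=3 -> KEEP
r=23=10111 popcount=4 -> skip
r=24=11000 popcount=2 -> skip
r=25=11001 popcount=3 -> KEEP
r=26=11010 popcount=3 -> KEEP
r=27=11011 popcount=4 -> skip
r=28=11100 popcount=3 -> KEEP
r=29=11101 popcount=4 -> skip
r=30=11110 popcount=4 -> skip
r=31=11111 popcount=5 -> skip
r=32=100000 popcount=1 -> skip
r=33=100001 popcount=2 -> skip
r=34=100010 popcount=2 -> skip
r=35=100011 popcount=3 -> KEEP
r=36=100100 popcount=2 -> skip
r=37=100101 popcount=3 -> KEEP
r=38=100110 popcount=3 -> KEEP
r=39=100111 popcount=4 -> skip
r=40=101000 popcount=2 -> skip
r=41=101001 popcount=3 -> KEEP
r=42=101010 popcount=3 -> KEEP
r=43=101011 popcount=4 -> skip
r=44=101100 popcount=3 -> KEEP
r=45=101101 popcount=4 -> skip
r=46=101110 popcount=4 -> skip
r=47=101111 popcount=5 -> skip
r=48=110000 popcount=2 -> skip
r=49=110001 popcount=3 -> KEEP
r=50=110010 popcount=3 -> KEEP
r=51=110011 popcount=4 -> skip
r=52=110100 popcount=3 -> KEEP
r=53=110101 popcount=4 -> skip
r=54=110110 popcount=4 -> skip
r=55=110111 popcount=5 -> skip
r=56=111000 popcount=3 -> KEEP
r=57=111001 popcount=4 -> skip
r=58=111010 popcount=4 -> skip
r=59=111011 popcount=5 -> skip
r=60=111100 popcount=4 -> skip
r=61=111101 popcount=5 -> skip
r=62=111110 popcount=5 -> skip
r=63=111111 popcount=6 -> skip
Kept rows: 11 13 14 19 21 22 25 26 28 35 37 38 41 42 44 49 50 52 56

Answer: 11 13 14 19 21 22 25 26 28 35 37 38 41 42 44 49 50 52 56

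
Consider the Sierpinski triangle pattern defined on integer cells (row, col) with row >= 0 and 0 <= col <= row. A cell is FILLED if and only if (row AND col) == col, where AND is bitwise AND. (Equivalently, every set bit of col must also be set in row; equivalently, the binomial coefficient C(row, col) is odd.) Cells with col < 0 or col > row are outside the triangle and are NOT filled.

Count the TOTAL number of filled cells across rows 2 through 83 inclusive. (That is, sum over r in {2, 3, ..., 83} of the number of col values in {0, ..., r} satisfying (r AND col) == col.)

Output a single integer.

r2=10 pc1: +2 =2
r3=11 pc2: +4 =6
r4=100 pc1: +2 =8
r5=101 pc2: +4 =12
r6=110 pc2: +4 =16
r7=111 pc3: +8 =24
r8=1000 pc1: +2 =26
r9=1001 pc2: +4 =30
r10=1010 pc2: +4 =34
r11=1011 pc3: +8 =42
r12=1100 pc2: +4 =46
r13=1101 pc3: +8 =54
r14=1110 pc3: +8 =62
r15=1111 pc4: +16 =78
r16=10000 pc1: +2 =80
r17=10001 pc2: +4 =84
r18=10010 pc2: +4 =88
r19=10011 pc3: +8 =96
r20=10100 pc2: +4 =100
r21=10101 pc3: +8 =108
r22=10110 pc3: +8 =116
r23=10111 pc4: +16 =132
r24=11000 pc2: +4 =136
r25=11001 pc3: +8 =144
r26=11010 pc3: +8 =152
r27=11011 pc4: +16 =168
r28=11100 pc3: +8 =176
r29=11101 pc4: +16 =192
r30=11110 pc4: +16 =208
r31=11111 pc5: +32 =240
r32=100000 pc1: +2 =242
r33=100001 pc2: +4 =246
r34=100010 pc2: +4 =250
r35=100011 pc3: +8 =258
r36=100100 pc2: +4 =262
r37=100101 pc3: +8 =270
r38=100110 pc3: +8 =278
r39=100111 pc4: +16 =294
r40=101000 pc2: +4 =298
r41=101001 pc3: +8 =306
r42=101010 pc3: +8 =314
r43=101011 pc4: +16 =330
r44=101100 pc3: +8 =338
r45=101101 pc4: +16 =354
r46=101110 pc4: +16 =370
r47=101111 pc5: +32 =402
r48=110000 pc2: +4 =406
r49=110001 pc3: +8 =414
r50=110010 pc3: +8 =422
r51=110011 pc4: +16 =438
r52=110100 pc3: +8 =446
r53=110101 pc4: +16 =462
r54=110110 pc4: +16 =478
r55=110111 pc5: +32 =510
r56=111000 pc3: +8 =518
r57=111001 pc4: +16 =534
r58=111010 pc4: +16 =550
r59=111011 pc5: +32 =582
r60=111100 pc4: +16 =598
r61=111101 pc5: +32 =630
r62=111110 pc5: +32 =662
r63=111111 pc6: +64 =726
r64=1000000 pc1: +2 =728
r65=1000001 pc2: +4 =732
r66=1000010 pc2: +4 =736
r67=1000011 pc3: +8 =744
r68=1000100 pc2: +4 =748
r69=1000101 pc3: +8 =756
r70=1000110 pc3: +8 =764
r71=1000111 pc4: +16 =780
r72=1001000 pc2: +4 =784
r73=1001001 pc3: +8 =792
r74=1001010 pc3: +8 =800
r75=1001011 pc4: +16 =816
r76=1001100 pc3: +8 =824
r77=1001101 pc4: +16 =840
r78=1001110 pc4: +16 =856
r79=1001111 pc5: +32 =888
r80=1010000 pc2: +4 =892
r81=1010001 pc3: +8 =900
r82=1010010 pc3: +8 =908
r83=1010011 pc4: +16 =924

Answer: 924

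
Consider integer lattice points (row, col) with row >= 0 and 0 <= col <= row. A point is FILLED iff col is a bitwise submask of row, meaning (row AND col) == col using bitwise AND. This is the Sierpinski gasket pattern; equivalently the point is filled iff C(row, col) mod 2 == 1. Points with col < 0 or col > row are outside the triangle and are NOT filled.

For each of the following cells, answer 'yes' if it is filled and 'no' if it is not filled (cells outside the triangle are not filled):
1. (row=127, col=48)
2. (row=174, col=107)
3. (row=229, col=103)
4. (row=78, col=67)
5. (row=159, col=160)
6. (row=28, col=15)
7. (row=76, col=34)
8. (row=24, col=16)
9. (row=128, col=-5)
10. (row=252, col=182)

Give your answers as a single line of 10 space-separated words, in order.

Answer: yes no no no no no no yes no no

Derivation:
(127,48): row=0b1111111, col=0b110000, row AND col = 0b110000 = 48; 48 == 48 -> filled
(174,107): row=0b10101110, col=0b1101011, row AND col = 0b101010 = 42; 42 != 107 -> empty
(229,103): row=0b11100101, col=0b1100111, row AND col = 0b1100101 = 101; 101 != 103 -> empty
(78,67): row=0b1001110, col=0b1000011, row AND col = 0b1000010 = 66; 66 != 67 -> empty
(159,160): col outside [0, 159] -> not filled
(28,15): row=0b11100, col=0b1111, row AND col = 0b1100 = 12; 12 != 15 -> empty
(76,34): row=0b1001100, col=0b100010, row AND col = 0b0 = 0; 0 != 34 -> empty
(24,16): row=0b11000, col=0b10000, row AND col = 0b10000 = 16; 16 == 16 -> filled
(128,-5): col outside [0, 128] -> not filled
(252,182): row=0b11111100, col=0b10110110, row AND col = 0b10110100 = 180; 180 != 182 -> empty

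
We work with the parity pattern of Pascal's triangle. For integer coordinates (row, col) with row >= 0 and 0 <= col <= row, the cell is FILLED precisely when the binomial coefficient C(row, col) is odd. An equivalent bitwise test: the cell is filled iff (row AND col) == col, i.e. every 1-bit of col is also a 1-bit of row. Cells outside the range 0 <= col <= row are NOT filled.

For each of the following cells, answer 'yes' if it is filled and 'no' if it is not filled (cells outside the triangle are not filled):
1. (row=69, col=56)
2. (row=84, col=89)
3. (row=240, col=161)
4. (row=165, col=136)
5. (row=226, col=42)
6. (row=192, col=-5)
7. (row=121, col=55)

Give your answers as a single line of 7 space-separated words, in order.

Answer: no no no no no no no

Derivation:
(69,56): row=0b1000101, col=0b111000, row AND col = 0b0 = 0; 0 != 56 -> empty
(84,89): col outside [0, 84] -> not filled
(240,161): row=0b11110000, col=0b10100001, row AND col = 0b10100000 = 160; 160 != 161 -> empty
(165,136): row=0b10100101, col=0b10001000, row AND col = 0b10000000 = 128; 128 != 136 -> empty
(226,42): row=0b11100010, col=0b101010, row AND col = 0b100010 = 34; 34 != 42 -> empty
(192,-5): col outside [0, 192] -> not filled
(121,55): row=0b1111001, col=0b110111, row AND col = 0b110001 = 49; 49 != 55 -> empty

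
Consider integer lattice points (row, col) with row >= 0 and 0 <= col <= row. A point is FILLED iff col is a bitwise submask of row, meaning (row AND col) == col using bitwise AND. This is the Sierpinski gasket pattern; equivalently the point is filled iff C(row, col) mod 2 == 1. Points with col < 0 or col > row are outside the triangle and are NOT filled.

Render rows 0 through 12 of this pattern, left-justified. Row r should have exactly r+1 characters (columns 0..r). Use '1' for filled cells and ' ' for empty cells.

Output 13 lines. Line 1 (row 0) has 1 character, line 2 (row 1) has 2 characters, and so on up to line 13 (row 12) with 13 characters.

r0=0: 1
r1=1: 11
r2=10: 1 1
r3=11: 1111
r4=100: 1   1
r5=101: 11  11
r6=110: 1 1 1 1
r7=111: 11111111
r8=1000: 1       1
r9=1001: 11      11
r10=1010: 1 1     1 1
r11=1011: 1111    1111
r12=1100: 1   1   1   1

Answer: 1
11
1 1
1111
1   1
11  11
1 1 1 1
11111111
1       1
11      11
1 1     1 1
1111    1111
1   1   1   1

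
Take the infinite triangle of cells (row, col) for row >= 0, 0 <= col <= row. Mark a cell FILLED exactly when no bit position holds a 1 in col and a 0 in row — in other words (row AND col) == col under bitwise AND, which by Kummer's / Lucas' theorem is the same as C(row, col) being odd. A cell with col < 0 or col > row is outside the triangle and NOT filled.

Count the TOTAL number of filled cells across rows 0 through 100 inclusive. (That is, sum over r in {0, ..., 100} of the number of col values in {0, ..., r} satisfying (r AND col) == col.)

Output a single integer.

r0=0 pc0: +1 =1
r1=1 pc1: +2 =3
r2=10 pc1: +2 =5
r3=11 pc2: +4 =9
r4=100 pc1: +2 =11
r5=101 pc2: +4 =15
r6=110 pc2: +4 =19
r7=111 pc3: +8 =27
r8=1000 pc1: +2 =29
r9=1001 pc2: +4 =33
r10=1010 pc2: +4 =37
r11=1011 pc3: +8 =45
r12=1100 pc2: +4 =49
r13=1101 pc3: +8 =57
r14=1110 pc3: +8 =65
r15=1111 pc4: +16 =81
r16=10000 pc1: +2 =83
r17=10001 pc2: +4 =87
r18=10010 pc2: +4 =91
r19=10011 pc3: +8 =99
r20=10100 pc2: +4 =103
r21=10101 pc3: +8 =111
r22=10110 pc3: +8 =119
r23=10111 pc4: +16 =135
r24=11000 pc2: +4 =139
r25=11001 pc3: +8 =147
r26=11010 pc3: +8 =155
r27=11011 pc4: +16 =171
r28=11100 pc3: +8 =179
r29=11101 pc4: +16 =195
r30=11110 pc4: +16 =211
r31=11111 pc5: +32 =243
r32=100000 pc1: +2 =245
r33=100001 pc2: +4 =249
r34=100010 pc2: +4 =253
r35=100011 pc3: +8 =261
r36=100100 pc2: +4 =265
r37=100101 pc3: +8 =273
r38=100110 pc3: +8 =281
r39=100111 pc4: +16 =297
r40=101000 pc2: +4 =301
r41=101001 pc3: +8 =309
r42=101010 pc3: +8 =317
r43=101011 pc4: +16 =333
r44=101100 pc3: +8 =341
r45=101101 pc4: +16 =357
r46=101110 pc4: +16 =373
r47=101111 pc5: +32 =405
r48=110000 pc2: +4 =409
r49=110001 pc3: +8 =417
r50=110010 pc3: +8 =425
r51=110011 pc4: +16 =441
r52=110100 pc3: +8 =449
r53=110101 pc4: +16 =465
r54=110110 pc4: +16 =481
r55=110111 pc5: +32 =513
r56=111000 pc3: +8 =521
r57=111001 pc4: +16 =537
r58=111010 pc4: +16 =553
r59=111011 pc5: +32 =585
r60=111100 pc4: +16 =601
r61=111101 pc5: +32 =633
r62=111110 pc5: +32 =665
r63=111111 pc6: +64 =729
r64=1000000 pc1: +2 =731
r65=1000001 pc2: +4 =735
r66=1000010 pc2: +4 =739
r67=1000011 pc3: +8 =747
r68=1000100 pc2: +4 =751
r69=1000101 pc3: +8 =759
r70=1000110 pc3: +8 =767
r71=1000111 pc4: +16 =783
r72=1001000 pc2: +4 =787
r73=1001001 pc3: +8 =795
r74=1001010 pc3: +8 =803
r75=1001011 pc4: +16 =819
r76=1001100 pc3: +8 =827
r77=1001101 pc4: +16 =843
r78=1001110 pc4: +16 =859
r79=1001111 pc5: +32 =891
r80=1010000 pc2: +4 =895
r81=1010001 pc3: +8 =903
r82=1010010 pc3: +8 =911
r83=1010011 pc4: +16 =927
r84=1010100 pc3: +8 =935
r85=1010101 pc4: +16 =951
r86=1010110 pc4: +16 =967
r87=1010111 pc5: +32 =999
r88=1011000 pc3: +8 =1007
r89=1011001 pc4: +16 =1023
r90=1011010 pc4: +16 =1039
r91=1011011 pc5: +32 =1071
r92=1011100 pc4: +16 =1087
r93=1011101 pc5: +32 =1119
r94=1011110 pc5: +32 =1151
r95=1011111 pc6: +64 =1215
r96=1100000 pc2: +4 =1219
r97=1100001 pc3: +8 =1227
r98=1100010 pc3: +8 =1235
r99=1100011 pc4: +16 =1251
r100=1100100 pc3: +8 =1259

Answer: 1259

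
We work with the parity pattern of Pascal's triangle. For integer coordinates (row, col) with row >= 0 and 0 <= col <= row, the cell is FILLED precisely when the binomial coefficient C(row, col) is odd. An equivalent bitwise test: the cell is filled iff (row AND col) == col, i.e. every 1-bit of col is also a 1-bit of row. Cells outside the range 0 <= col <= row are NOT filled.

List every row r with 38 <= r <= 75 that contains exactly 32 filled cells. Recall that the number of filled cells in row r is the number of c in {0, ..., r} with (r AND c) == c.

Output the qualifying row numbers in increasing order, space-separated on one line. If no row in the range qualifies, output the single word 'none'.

Answer: 47 55 59 61 62

Derivation:
Row r has 2^popcount(r) filled cells, so we need popcount(r) = log2(32) = 5.
Scan r = 38..75 and keep those with exactly 5 one-bits:
r=38=100110 popcount=3 -> skip
r=39=100111 popcount=4 -> skip
r=40=101000 popcount=2 -> skip
r=41=101001 popcount=3 -> skip
r=42=101010 popcount=3 -> skip
r=43=101011 popcount=4 -> skip
r=44=101100 popcount=3 -> skip
r=45=101101 popcount=4 -> skip
r=46=101110 popcount=4 -> skip
r=47=101111 popcount=5 -> KEEP
r=48=110000 popcount=2 -> skip
r=49=110001 popcount=3 -> skip
r=50=110010 popcount=3 -> skip
r=51=110011 popcount=4 -> skip
r=52=110100 popcount=3 -> skip
r=53=110101 popcount=4 -> skip
r=54=110110 popcount=4 -> skip
r=55=110111 popcount=5 -> KEEP
r=56=111000 popcount=3 -> skip
r=57=111001 popcount=4 -> skip
r=58=111010 popcount=4 -> skip
r=59=111011 popcount=5 -> KEEP
r=60=111100 popcount=4 -> skip
r=61=111101 popcount=5 -> KEEP
r=62=111110 popcount=5 -> KEEP
r=63=111111 popcount=6 -> skip
r=64=1000000 popcount=1 -> skip
r=65=1000001 popcount=2 -> skip
r=66=1000010 popcount=2 -> skip
r=67=1000011 popcount=3 -> skip
r=68=1000100 popcount=2 -> skip
r=69=1000101 popcount=3 -> skip
r=70=1000110 popcount=3 -> skip
r=71=1000111 popcount=4 -> skip
r=72=1001000 popcount=2 -> skip
r=73=1001001 popcount=3 -> skip
r=74=1001010 popcount=3 -> skip
r=75=1001011 popcount=4 -> skip
Kept rows: 47 55 59 61 62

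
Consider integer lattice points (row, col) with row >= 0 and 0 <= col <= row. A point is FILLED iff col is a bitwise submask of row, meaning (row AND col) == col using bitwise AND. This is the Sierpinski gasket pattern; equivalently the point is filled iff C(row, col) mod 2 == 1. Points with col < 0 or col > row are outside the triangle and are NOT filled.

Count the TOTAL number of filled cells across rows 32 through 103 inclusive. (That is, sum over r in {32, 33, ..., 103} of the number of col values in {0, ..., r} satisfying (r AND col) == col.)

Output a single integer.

r32=100000 pc1: +2 =2
r33=100001 pc2: +4 =6
r34=100010 pc2: +4 =10
r35=100011 pc3: +8 =18
r36=100100 pc2: +4 =22
r37=100101 pc3: +8 =30
r38=100110 pc3: +8 =38
r39=100111 pc4: +16 =54
r40=101000 pc2: +4 =58
r41=101001 pc3: +8 =66
r42=101010 pc3: +8 =74
r43=101011 pc4: +16 =90
r44=101100 pc3: +8 =98
r45=101101 pc4: +16 =114
r46=101110 pc4: +16 =130
r47=101111 pc5: +32 =162
r48=110000 pc2: +4 =166
r49=110001 pc3: +8 =174
r50=110010 pc3: +8 =182
r51=110011 pc4: +16 =198
r52=110100 pc3: +8 =206
r53=110101 pc4: +16 =222
r54=110110 pc4: +16 =238
r55=110111 pc5: +32 =270
r56=111000 pc3: +8 =278
r57=111001 pc4: +16 =294
r58=111010 pc4: +16 =310
r59=111011 pc5: +32 =342
r60=111100 pc4: +16 =358
r61=111101 pc5: +32 =390
r62=111110 pc5: +32 =422
r63=111111 pc6: +64 =486
r64=1000000 pc1: +2 =488
r65=1000001 pc2: +4 =492
r66=1000010 pc2: +4 =496
r67=1000011 pc3: +8 =504
r68=1000100 pc2: +4 =508
r69=1000101 pc3: +8 =516
r70=1000110 pc3: +8 =524
r71=1000111 pc4: +16 =540
r72=1001000 pc2: +4 =544
r73=1001001 pc3: +8 =552
r74=1001010 pc3: +8 =560
r75=1001011 pc4: +16 =576
r76=1001100 pc3: +8 =584
r77=1001101 pc4: +16 =600
r78=1001110 pc4: +16 =616
r79=1001111 pc5: +32 =648
r80=1010000 pc2: +4 =652
r81=1010001 pc3: +8 =660
r82=1010010 pc3: +8 =668
r83=1010011 pc4: +16 =684
r84=1010100 pc3: +8 =692
r85=1010101 pc4: +16 =708
r86=1010110 pc4: +16 =724
r87=1010111 pc5: +32 =756
r88=1011000 pc3: +8 =764
r89=1011001 pc4: +16 =780
r90=1011010 pc4: +16 =796
r91=1011011 pc5: +32 =828
r92=1011100 pc4: +16 =844
r93=1011101 pc5: +32 =876
r94=1011110 pc5: +32 =908
r95=1011111 pc6: +64 =972
r96=1100000 pc2: +4 =976
r97=1100001 pc3: +8 =984
r98=1100010 pc3: +8 =992
r99=1100011 pc4: +16 =1008
r100=1100100 pc3: +8 =1016
r101=1100101 pc4: +16 =1032
r102=1100110 pc4: +16 =1048
r103=1100111 pc5: +32 =1080

Answer: 1080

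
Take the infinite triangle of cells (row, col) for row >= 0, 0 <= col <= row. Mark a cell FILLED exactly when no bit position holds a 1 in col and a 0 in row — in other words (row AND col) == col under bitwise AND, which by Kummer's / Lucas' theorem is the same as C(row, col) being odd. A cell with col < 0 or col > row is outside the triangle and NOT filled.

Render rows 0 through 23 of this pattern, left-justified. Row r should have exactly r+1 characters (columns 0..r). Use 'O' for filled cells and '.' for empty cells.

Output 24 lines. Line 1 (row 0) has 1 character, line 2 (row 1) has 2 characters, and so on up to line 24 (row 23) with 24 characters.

r0=0: O
r1=1: OO
r2=10: O.O
r3=11: OOOO
r4=100: O...O
r5=101: OO..OO
r6=110: O.O.O.O
r7=111: OOOOOOOO
r8=1000: O.......O
r9=1001: OO......OO
r10=1010: O.O.....O.O
r11=1011: OOOO....OOOO
r12=1100: O...O...O...O
r13=1101: OO..OO..OO..OO
r14=1110: O.O.O.O.O.O.O.O
r15=1111: OOOOOOOOOOOOOOOO
r16=10000: O...............O
r17=10001: OO..............OO
r18=10010: O.O.............O.O
r19=10011: OOOO............OOOO
r20=10100: O...O...........O...O
r21=10101: OO..OO..........OO..OO
r22=10110: O.O.O.O.........O.O.O.O
r23=10111: OOOOOOOO........OOOOOOOO

Answer: O
OO
O.O
OOOO
O...O
OO..OO
O.O.O.O
OOOOOOOO
O.......O
OO......OO
O.O.....O.O
OOOO....OOOO
O...O...O...O
OO..OO..OO..OO
O.O.O.O.O.O.O.O
OOOOOOOOOOOOOOOO
O...............O
OO..............OO
O.O.............O.O
OOOO............OOOO
O...O...........O...O
OO..OO..........OO..OO
O.O.O.O.........O.O.O.O
OOOOOOOO........OOOOOOOO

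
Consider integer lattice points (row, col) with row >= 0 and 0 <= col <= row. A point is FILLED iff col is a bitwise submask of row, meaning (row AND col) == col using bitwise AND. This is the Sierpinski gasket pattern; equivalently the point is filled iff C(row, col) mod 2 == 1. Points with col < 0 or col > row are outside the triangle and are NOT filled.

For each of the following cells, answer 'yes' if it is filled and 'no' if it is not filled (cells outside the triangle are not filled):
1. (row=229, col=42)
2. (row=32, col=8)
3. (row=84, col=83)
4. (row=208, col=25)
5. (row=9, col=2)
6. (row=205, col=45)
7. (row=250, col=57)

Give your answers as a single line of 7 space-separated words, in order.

Answer: no no no no no no no

Derivation:
(229,42): row=0b11100101, col=0b101010, row AND col = 0b100000 = 32; 32 != 42 -> empty
(32,8): row=0b100000, col=0b1000, row AND col = 0b0 = 0; 0 != 8 -> empty
(84,83): row=0b1010100, col=0b1010011, row AND col = 0b1010000 = 80; 80 != 83 -> empty
(208,25): row=0b11010000, col=0b11001, row AND col = 0b10000 = 16; 16 != 25 -> empty
(9,2): row=0b1001, col=0b10, row AND col = 0b0 = 0; 0 != 2 -> empty
(205,45): row=0b11001101, col=0b101101, row AND col = 0b1101 = 13; 13 != 45 -> empty
(250,57): row=0b11111010, col=0b111001, row AND col = 0b111000 = 56; 56 != 57 -> empty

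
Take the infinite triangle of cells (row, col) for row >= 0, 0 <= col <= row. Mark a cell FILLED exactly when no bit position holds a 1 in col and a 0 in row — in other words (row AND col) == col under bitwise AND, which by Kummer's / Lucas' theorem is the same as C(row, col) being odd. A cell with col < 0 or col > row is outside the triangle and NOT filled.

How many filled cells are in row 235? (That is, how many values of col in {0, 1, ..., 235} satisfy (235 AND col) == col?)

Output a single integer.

Answer: 64

Derivation:
235 in binary = 11101011
popcount(235) = number of 1-bits in 11101011 = 6
A col c satisfies (235 AND c) == c iff every set bit of c is also set in 235; each of the 6 set bits of 235 can independently be on or off in c.
count = 2^6 = 64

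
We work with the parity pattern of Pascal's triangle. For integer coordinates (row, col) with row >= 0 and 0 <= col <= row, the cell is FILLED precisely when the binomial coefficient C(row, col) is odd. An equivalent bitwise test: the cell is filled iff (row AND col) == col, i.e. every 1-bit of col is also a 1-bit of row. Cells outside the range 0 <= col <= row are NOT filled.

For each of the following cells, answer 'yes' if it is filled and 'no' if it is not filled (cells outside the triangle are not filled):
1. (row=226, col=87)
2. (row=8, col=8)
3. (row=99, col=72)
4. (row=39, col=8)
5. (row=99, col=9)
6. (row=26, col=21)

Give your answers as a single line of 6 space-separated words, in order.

Answer: no yes no no no no

Derivation:
(226,87): row=0b11100010, col=0b1010111, row AND col = 0b1000010 = 66; 66 != 87 -> empty
(8,8): row=0b1000, col=0b1000, row AND col = 0b1000 = 8; 8 == 8 -> filled
(99,72): row=0b1100011, col=0b1001000, row AND col = 0b1000000 = 64; 64 != 72 -> empty
(39,8): row=0b100111, col=0b1000, row AND col = 0b0 = 0; 0 != 8 -> empty
(99,9): row=0b1100011, col=0b1001, row AND col = 0b1 = 1; 1 != 9 -> empty
(26,21): row=0b11010, col=0b10101, row AND col = 0b10000 = 16; 16 != 21 -> empty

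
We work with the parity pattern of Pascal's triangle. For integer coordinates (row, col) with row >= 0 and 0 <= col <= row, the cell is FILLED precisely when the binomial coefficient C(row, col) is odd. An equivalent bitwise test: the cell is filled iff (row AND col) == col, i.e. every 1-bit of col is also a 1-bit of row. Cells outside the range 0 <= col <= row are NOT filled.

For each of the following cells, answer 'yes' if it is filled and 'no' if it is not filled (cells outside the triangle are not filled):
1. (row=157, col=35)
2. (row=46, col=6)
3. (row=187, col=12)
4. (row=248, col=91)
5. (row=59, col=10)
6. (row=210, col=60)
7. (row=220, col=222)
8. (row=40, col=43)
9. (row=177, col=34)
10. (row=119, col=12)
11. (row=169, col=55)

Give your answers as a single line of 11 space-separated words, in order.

Answer: no yes no no yes no no no no no no

Derivation:
(157,35): row=0b10011101, col=0b100011, row AND col = 0b1 = 1; 1 != 35 -> empty
(46,6): row=0b101110, col=0b110, row AND col = 0b110 = 6; 6 == 6 -> filled
(187,12): row=0b10111011, col=0b1100, row AND col = 0b1000 = 8; 8 != 12 -> empty
(248,91): row=0b11111000, col=0b1011011, row AND col = 0b1011000 = 88; 88 != 91 -> empty
(59,10): row=0b111011, col=0b1010, row AND col = 0b1010 = 10; 10 == 10 -> filled
(210,60): row=0b11010010, col=0b111100, row AND col = 0b10000 = 16; 16 != 60 -> empty
(220,222): col outside [0, 220] -> not filled
(40,43): col outside [0, 40] -> not filled
(177,34): row=0b10110001, col=0b100010, row AND col = 0b100000 = 32; 32 != 34 -> empty
(119,12): row=0b1110111, col=0b1100, row AND col = 0b100 = 4; 4 != 12 -> empty
(169,55): row=0b10101001, col=0b110111, row AND col = 0b100001 = 33; 33 != 55 -> empty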